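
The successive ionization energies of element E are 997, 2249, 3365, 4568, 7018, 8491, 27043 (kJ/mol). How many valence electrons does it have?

Look for the largest jump between consecutive ionization energies: IE7/IE6 ≈ 3.2, far larger than any earlier ratio.
That jump marks the point where a core electron is being removed. So the atom has 6 valence electrons.

6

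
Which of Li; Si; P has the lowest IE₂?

Si

After 1 electron has been removed, what remains? Li⁺ is the bare [He] core; Si⁺ still has 3 valence electrons; P⁺ still has 4 valence electrons.
Breaking into a closed-shell core is much more expensive than removing a leftover valence electron — Li has the largest IE_2 here.
Valence configurations: Si⁺ [Ne]3s²3p¹, P⁺ [Ne]3s²3p².
Tabulated IE_2 (kJ/mol): Li 7298, Si 1577, P 1907.
Hence IE_2: Si < P < Li.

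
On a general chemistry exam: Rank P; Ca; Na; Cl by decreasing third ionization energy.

Na, Ca, Cl, P

After 2 electrons have been removed, what remains? P²⁺ still has 3 valence electrons; Ca²⁺ is the bare [Ar] core; Na²⁺ is already 1 electron into the core; Cl²⁺ still has 5 valence electrons.
Breaking into a closed-shell core is much more expensive than removing a leftover valence electron — Ca and Na have the largest IE_3 here.
Valence configurations: P²⁺ [Ne]3s²3p¹, Cl²⁺ [Ne]3s²3p³.
The numbers (kJ/mol): P 2914, Ca 4912, Na 6910, Cl 3822.
Putting it together, IE_3: P < Cl < Ca < Na.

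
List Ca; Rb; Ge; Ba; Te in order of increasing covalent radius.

Ge, Te, Ca, Ba, Rb

Ca is in period 4, group 2; Ge is in period 4, group 14; Rb is in period 5, group 1; Te is in period 5, group 16; Ba is in period 6, group 2.
Across a period the added protons contract the valence shell; down a group each new principal shell makes the atom larger.
These span different periods and groups, so the two trends combine.
Te > Ge: period and group pull opposite ways; the down-group shift dominates (136 vs 121 pm).
Ca > Te: the two effects oppose for this pair; the across-period effect wins (171 vs 136 pm).
Ba > Ca: they share group 2; the group trend gives Ba the larger value.
Rb > Ba: the two effects oppose for this pair; the across-period effect wins (210 vs 196 pm).
Tabulated atomic radius (pm): Ca 171, Ge 121, Rb 210, Te 136, Ba 196.
So from smallest to largest: Ge < Te < Ca < Ba < Rb.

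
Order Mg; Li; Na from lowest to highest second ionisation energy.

After 1 electron has been removed, what remains? Mg⁺ still has 1 valence electron; Li⁺ is the bare [He] core; Na⁺ is the bare [Ne] core.
Pulling an electron out of a noble-gas core costs far more than removing a remaining valence electron, so Na and Li sit at the high end of IE_2.
Approximate IE_2 values (kJ/mol): Mg 1451, Li 7298, Na 4562.
So the second ionization energies run Mg < Na < Li.

Mg, Na, Li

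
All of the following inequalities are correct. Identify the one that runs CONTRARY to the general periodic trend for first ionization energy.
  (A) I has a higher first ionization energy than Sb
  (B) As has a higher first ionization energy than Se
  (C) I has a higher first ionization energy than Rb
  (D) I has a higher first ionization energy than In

(B)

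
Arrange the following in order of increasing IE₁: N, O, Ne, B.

B < O < N < Ne

B is in period 2, group 13; N is in period 2, group 15; O is in period 2, group 16; Ne is in period 2, group 18.
Across a period the outer electron is held more tightly (higher IE₁); down a group it sits in a higher shell, more shielded, and comes off more easily.
All lie in period 2; the across-period trend (first ionization energy increases left to right) applies, with the exception below.
Note the exception: N has a higher first ionization energy than O, contrary to the simple trend — pairing an electron in O's 2p⁴ costs repulsion energy, so O ionizes more easily than half-filled N (2p³).
Approximate values (kJ/mol): B 801, N 1402, O 1314, Ne 2081.
So from lowest to highest: B < O < N < Ne.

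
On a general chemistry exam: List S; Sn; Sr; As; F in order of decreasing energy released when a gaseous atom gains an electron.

F is in period 2, group 17; S is in period 3, group 16; As is in period 4, group 15; Sr is in period 5, group 2; Sn is in period 5, group 14.
Adding an electron releases more energy for atoms nearer the top right (short of the noble gases).
Here both period and group differ, so the two effects have to be weighed against each other.
As > Sr: relative to Sr, both the across-period and down-group shifts push As's electron affinity up.
Sn > As: this pair runs against the simple trend — see the exception note.
S > Sn: relative to Sn, both the across-period and down-group shifts push S's electron affinity up.
F > S: both effects reinforce here, so F is clearly the higher of the two.
Note the exception: Sn has a higher electron affinity than As, contrary to the simple trend — adding an electron to As's half-filled np³ subshell costs electron-pairing energy.
Tabulated electron affinity (kJ/mol): F 328, S 200, As 78, Sr 5, Sn 107.
So from highest to lowest: F > S > Sn > As > Sr.

F, S, Sn, As, Sr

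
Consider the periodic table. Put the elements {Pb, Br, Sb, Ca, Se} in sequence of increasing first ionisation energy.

Ca < Pb < Sb < Se < Br

Ca is in period 4, group 2; Se is in period 4, group 16; Br is in period 4, group 17; Sb is in period 5, group 15; Pb is in period 6, group 14.
Across a period the outer electron is held more tightly (higher IE₁); down a group it sits in a higher shell, more shielded, and comes off more easily.
Neither a single period nor a single group — weigh both effects.
Pb > Ca: period and group pull opposite ways; the across-period shift dominates (716 vs 590 kJ/mol).
Sb > Pb: both effects reinforce here, so Sb is clearly the higher of the two.
Se > Sb: relative to Sb, both the across-period and down-group shifts push Se's first ionization energy up.
Br > Se: both are in period 4; the period trend gives Br the larger value.
Tabulated first ionization energy (kJ/mol): Ca 590, Se 941, Br 1140, Sb 831, Pb 716.
So from lowest to highest: Ca < Pb < Sb < Se < Br.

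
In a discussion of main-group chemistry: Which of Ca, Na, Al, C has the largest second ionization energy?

Na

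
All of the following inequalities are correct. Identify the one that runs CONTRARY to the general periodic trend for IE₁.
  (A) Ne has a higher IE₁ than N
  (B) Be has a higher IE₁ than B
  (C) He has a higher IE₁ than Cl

The general trend: IE₁ increases across a period and decreases down a group.
(A) Ne (period 2, group 18) vs N (period 2, group 15): the stated order agrees with the simple trend.
(B) Be (period 2, group 2) vs B (period 2, group 13): the stated order contradicts the simple trend.
(C) He (period 1, group 18) vs Cl (period 3, group 17): the stated order agrees with the simple trend.
The exception is (B): removing B's lone 2p electron is easier than breaking Be's filled 2s².

(B)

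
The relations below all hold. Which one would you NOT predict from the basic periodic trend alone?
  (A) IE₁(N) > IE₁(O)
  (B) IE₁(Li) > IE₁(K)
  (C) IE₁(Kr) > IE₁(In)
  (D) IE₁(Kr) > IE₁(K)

(A)

The general trend: first ionisation energy increases across a period and decreases down a group.
(A) N (period 2, group 15) vs O (period 2, group 16): the stated order contradicts the simple trend.
(B) Li (period 2, group 1) vs K (period 4, group 1): the stated order agrees with the simple trend.
(C) Kr (period 4, group 18) vs In (period 5, group 13): the stated order agrees with the simple trend.
(D) Kr (period 4, group 18) vs K (period 4, group 1): the stated order agrees with the simple trend.
The exception is (A): pairing an electron in O's 2p⁴ costs repulsion energy, so O ionizes more easily than half-filled N (2p³).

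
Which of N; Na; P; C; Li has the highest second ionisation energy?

Li

IE_2 is the cost of taking one more electron from the +1 cation: N⁺ still has 4 valence electrons; Na⁺ is the bare [Ne] core; P⁺ still has 4 valence electrons; C⁺ still has 3 valence electrons; Li⁺ is the bare [He] core.
Pulling an electron out of a noble-gas core costs far more than removing a remaining valence electron, so Na and Li sit at the high end of IE_2.
Valence configurations: N⁺ [He]2s²2p², P⁺ [Ne]3s²3p², C⁺ [He]2s²2p¹.
The numbers (kJ/mol): N 2856, Na 4562, P 1907, C 2353, Li 7298.
Hence IE_2: P < C < N < Na < Li.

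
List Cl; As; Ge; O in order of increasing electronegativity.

Atoms toward the upper right of the periodic table pull bonding electrons most strongly.
Here both period and group differ, so the two effects have to be weighed against each other.
As > Ge: both are in period 4; the period trend gives As the larger value.
Cl > As: both effects reinforce here, so Cl is clearly the higher of the two.
O > Cl: the two effects oppose for this pair; the down-group effect wins (3.44 vs 3.16).
Approximate values (Pauling): O 3.44, Cl 3.16, Ge 2.01, As 2.18.
So from lowest to highest: Ge < As < Cl < O.

Ge < As < Cl < O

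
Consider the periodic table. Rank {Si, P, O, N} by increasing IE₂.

Si < P < N < O

IE_2 is the cost of taking one more electron from the +1 cation: Si⁺ still has 3 valence electrons; P⁺ still has 4 valence electrons; O⁺ still has 5 valence electrons; N⁺ still has 4 valence electrons.
All are still removing valence electrons, so compare the +1 ions as you would atoms: IE_2 generally rises across a period (higher Z_eff) and falls down a group (larger shell), subject to the usual subshell exceptions.
Valence configurations: Si⁺ [Ne]3s²3p¹, P⁺ [Ne]3s²3p², O⁺ [He]2s²2p³, N⁺ [He]2s²2p².
The numbers (kJ/mol): Si 1577, P 1907, O 3388, N 2856.
Hence IE_2: Si < P < N < O.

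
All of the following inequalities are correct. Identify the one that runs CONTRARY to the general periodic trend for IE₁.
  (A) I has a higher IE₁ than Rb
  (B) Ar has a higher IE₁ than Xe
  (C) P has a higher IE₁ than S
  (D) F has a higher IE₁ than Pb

(C)

The general trend: IE₁ increases across a period and decreases down a group.
(A) I (period 5, group 17) vs Rb (period 5, group 1): the stated order agrees with the simple trend.
(B) Ar (period 3, group 18) vs Xe (period 5, group 18): the stated order agrees with the simple trend.
(C) P (period 3, group 15) vs S (period 3, group 16): the stated order contradicts the simple trend.
(D) F (period 2, group 17) vs Pb (period 6, group 14): the stated order agrees with the simple trend.
The exception is (C): S (3p⁴) ionizes more easily than half-filled P (3p³) because the paired 3p electron in S is pushed out by e⁻–e⁻ repulsion.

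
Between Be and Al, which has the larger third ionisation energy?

Be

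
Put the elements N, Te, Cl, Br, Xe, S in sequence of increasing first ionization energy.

Te < S < Br < Xe < Cl < N

Removing the outermost electron gets harder across a period and easier down a group.
Here both period and group differ, so the two effects have to be weighed against each other.
S > Te: they share group 16; the group trend gives S the larger value.
Br > S: the two effects oppose for this pair; the across-period effect wins (1140 vs 1000 kJ/mol).
Xe > Br: period and group pull opposite ways; the across-period shift dominates (1170 vs 1140 kJ/mol).
Cl > Xe: the two effects oppose for this pair; the down-group effect wins (1251 vs 1170 kJ/mol).
N > Cl: the two effects oppose for this pair; the down-group effect wins (1402 vs 1251 kJ/mol).
Tabulated first ionization energy (kJ/mol): N 1402, S 1000, Cl 1251, Br 1140, Te 869, Xe 1170.
So from lowest to highest: Te < S < Br < Xe < Cl < N.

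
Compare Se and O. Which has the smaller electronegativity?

Se

O is in period 2, group 16; Se is in period 4, group 16.
Atoms toward the upper right of the periodic table pull bonding electrons most strongly.
All are in group 16, so electronegativity increases up the group.
So Se has the smaller electronegativity (Se < O).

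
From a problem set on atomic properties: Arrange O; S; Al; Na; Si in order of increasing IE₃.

Al < Si < S < O < Na

Consider each +2 ion: O²⁺ still has 4 valence electrons; S²⁺ still has 4 valence electrons; Al²⁺ still has 1 valence electron; Na²⁺ is already 1 electron into the core; Si²⁺ still has 2 valence electrons.
Core electrons are held far more tightly than valence electrons, so Na tops the IE_3 order.
Valence configurations: O²⁺ [He]2s²2p², S²⁺ [Ne]3s²3p², Al²⁺ [Ne]3s¹, Si²⁺ [Ne]3s².
The numbers (kJ/mol): O 5300, S 3357, Al 2745, Na 6910, Si 3232.
Overall IE_3 order: Al < Si < S < O < Na.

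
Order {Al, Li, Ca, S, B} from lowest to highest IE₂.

After 1 electron has been removed, what remains? Al⁺ still has 2 valence electrons; Li⁺ is the bare [He] core; Ca⁺ still has 1 valence electron; S⁺ still has 5 valence electrons; B⁺ still has 2 valence electrons.
Breaking into a closed-shell core is much more expensive than removing a leftover valence electron — Li has the largest IE_2 here.
Valence configurations: Al⁺ [Ne]3s², Ca⁺ [Ar]4s¹, S⁺ [Ne]3s²3p³, B⁺ [He]2s².
Approximate IE_2 values (kJ/mol): Al 1817, Li 7298, Ca 1145, S 2252, B 2427.
So the second ionization energies run Ca < Al < S < B < Li.

Ca < Al < S < B < Li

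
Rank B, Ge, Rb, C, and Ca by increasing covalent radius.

B is in period 2, group 13; C is in period 2, group 14; Ca is in period 4, group 2; Ge is in period 4, group 14; Rb is in period 5, group 1.
Moving right in a period, electrons are added to the same shell under a stronger nuclear pull, so atoms get smaller; moving down, a new shell is opened and atoms get larger.
Here both period and group differ, so the two effects have to be weighed against each other.
B > C: B lies to the left of C in period 2, so the across-period effect alone puts B larger.
Ge > B: the two effects oppose for this pair; the down-group effect wins (121 vs 85 pm).
Ca > Ge: both are in period 4; the period trend gives Ca the larger value.
Rb > Ca: both effects reinforce here, so Rb is clearly the larger of the two.
Approximate values (pm): B 85, C 75, Ca 171, Ge 121, Rb 210.
So from smallest to largest: C < B < Ge < Ca < Rb.

C, B, Ge, Ca, Rb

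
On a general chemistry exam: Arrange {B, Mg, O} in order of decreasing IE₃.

Mg > O > B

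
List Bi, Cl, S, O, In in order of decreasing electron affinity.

O is in period 2, group 16; S is in period 3, group 16; Cl is in period 3, group 17; In is in period 5, group 13; Bi is in period 6, group 15.
EA tends to increase across a period and decrease down a group, though the pattern is less regular than for IE or radius.
These span different periods and groups, so the two trends combine.
Bi > In: the two effects oppose for this pair; the across-period effect wins (91 vs 29 kJ/mol).
O > Bi: both effects reinforce here, so O is clearly the higher of the two.
S > O: this pair runs against the simple trend — see the exception note.
Cl > S: Cl lies to the right of S in period 3, so the across-period effect alone puts Cl higher.
Note the exception: S has a higher electron affinity than O, contrary to the simple trend — the compact 2p subshell of O repels the added electron more than S's larger 3p does.
Tabulated electron affinity (kJ/mol): O 141, S 200, Cl 349, In 29, Bi 91.
So from highest to lowest: Cl > S > O > Bi > In.

Cl > S > O > Bi > In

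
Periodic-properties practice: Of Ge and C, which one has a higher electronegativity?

C

C is in period 2, group 14; Ge is in period 4, group 14.
Smaller atoms with higher effective nuclear charge are more electronegative.
All are in group 14, so electronegativity increases up the group.
So C has the higher electronegativity (C > Ge).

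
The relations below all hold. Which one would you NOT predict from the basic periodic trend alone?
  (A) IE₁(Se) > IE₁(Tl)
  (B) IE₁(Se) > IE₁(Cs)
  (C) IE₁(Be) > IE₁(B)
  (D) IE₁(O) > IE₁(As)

The general trend: first ionization energy increases across a period and decreases down a group.
(A) Se (period 4, group 16) vs Tl (period 6, group 13): the stated order agrees with the simple trend.
(B) Se (period 4, group 16) vs Cs (period 6, group 1): the stated order agrees with the simple trend.
(C) Be (period 2, group 2) vs B (period 2, group 13): the stated order contradicts the simple trend.
(D) O (period 2, group 16) vs As (period 4, group 15): the stated order agrees with the simple trend.
The exception is (C): removing B's lone 2p electron is easier than breaking Be's filled 2s².

(C)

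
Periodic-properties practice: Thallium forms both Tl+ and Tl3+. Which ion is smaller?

Both ions have Z = 81 protons, but Tl3+ has lost more electrons, so its remaining electrons feel a larger effective nuclear charge per electron and are pulled in more tightly.
Higher positive charge → smaller ion, so Tl+ > Tl3+.

Tl3+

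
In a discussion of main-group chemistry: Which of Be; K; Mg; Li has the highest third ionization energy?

After 2 electrons have been removed, what remains? Be²⁺ is the bare [He] core; K²⁺ is already 1 electron into the core; Mg²⁺ is the bare [Ne] core; Li²⁺ is already 1 electron into the core.
All of these are removing an electron from a noble-gas core or deeper; the smaller core (lower principal quantum number) is held far more tightly, and within a period the higher nuclear charge binds the same core more tightly.
The numbers (kJ/mol): Be 14849, K 4420, Mg 7733, Li 11815.
Putting it together, IE_3: K < Mg < Li < Be.

Be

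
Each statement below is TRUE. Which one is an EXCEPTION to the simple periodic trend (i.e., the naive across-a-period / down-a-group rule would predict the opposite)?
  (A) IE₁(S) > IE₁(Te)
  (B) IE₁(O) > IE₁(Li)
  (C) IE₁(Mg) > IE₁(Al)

The general trend: first ionization energy increases across a period and decreases down a group.
(A) S (period 3, group 16) vs Te (period 5, group 16): the stated order agrees with the simple trend.
(B) O (period 2, group 16) vs Li (period 2, group 1): the stated order agrees with the simple trend.
(C) Mg (period 3, group 2) vs Al (period 3, group 13): the stated order contradicts the simple trend.
The exception is (C): Al's single 3p electron is easier to remove than one from Mg's filled 3s².

(C)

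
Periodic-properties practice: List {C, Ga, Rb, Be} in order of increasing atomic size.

Moving right in a period, electrons are added to the same shell under a stronger nuclear pull, so atoms get smaller; moving down, a new shell is opened and atoms get larger.
These span different periods and groups, so the two trends combine.
Be > C: Be lies to the left of C in period 2, so the across-period effect alone puts Be larger.
Ga > Be: the two effects oppose for this pair; the down-group effect wins (124 vs 102 pm).
Rb > Ga: relative to Ga, both the across-period and down-group shifts push Rb's atomic radius up.
For reference (pm): Be 102, C 75, Ga 124, Rb 210.
So from smallest to largest: C < Be < Ga < Rb.

C < Be < Ga < Rb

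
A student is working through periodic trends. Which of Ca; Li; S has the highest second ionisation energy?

Li

IE_2 is the cost of taking one more electron from the +1 cation: Ca⁺ still has 1 valence electron; Li⁺ is the bare [He] core; S⁺ still has 5 valence electrons.
Breaking into a closed-shell core is much more expensive than removing a leftover valence electron — Li has the largest IE_2 here.
Valence configurations: Ca⁺ [Ar]4s¹, S⁺ [Ne]3s²3p³.
Approximate IE_2 values (kJ/mol): Ca 1145, Li 7298, S 2252.
Putting it together, IE_2: Ca < S < Li.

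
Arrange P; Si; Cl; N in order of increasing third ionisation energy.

P, Si, Cl, N

The third ionization energy removes an electron from the +2 ion. For each element: P²⁺ still has 3 valence electrons; Si²⁺ still has 2 valence electrons; Cl²⁺ still has 5 valence electrons; N²⁺ still has 3 valence electrons.
All are still removing valence electrons, so compare the +2 ions as you would atoms: IE_3 generally rises across a period (higher Z_eff) and falls down a group (larger shell), subject to the usual subshell exceptions.
Valence configurations: P²⁺ [Ne]3s²3p¹, Si²⁺ [Ne]3s², Cl²⁺ [Ne]3s²3p³, N²⁺ [He]2s²2p¹.
P²⁺ loses a lone 3p electron whereas Si²⁺ must break into a filled 3s² pair, so IE_3(Si) > IE_3(P) even though P has the higher nuclear charge.
Tabulated IE_3 (kJ/mol): P 2914, Si 3232, Cl 3822, N 4578.
So the third ionization energies run P < Si < Cl < N.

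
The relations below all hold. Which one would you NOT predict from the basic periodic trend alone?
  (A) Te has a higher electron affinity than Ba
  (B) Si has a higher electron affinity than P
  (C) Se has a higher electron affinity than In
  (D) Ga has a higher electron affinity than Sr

The general trend: electron affinity increases across a period and decreases down a group.
(A) Te (period 5, group 16) vs Ba (period 6, group 2): the stated order agrees with the simple trend.
(B) Si (period 3, group 14) vs P (period 3, group 15): the stated order contradicts the simple trend.
(C) Se (period 4, group 16) vs In (period 5, group 13): the stated order agrees with the simple trend.
(D) Ga (period 4, group 13) vs Sr (period 5, group 2): the stated order agrees with the simple trend.
The exception is (B): adding an electron to P's half-filled 3p³ is unfavourable, so Si (3p²) has the more exothermic EA.

(B)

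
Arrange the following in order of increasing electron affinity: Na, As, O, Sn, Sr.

Sr, Na, As, Sn, O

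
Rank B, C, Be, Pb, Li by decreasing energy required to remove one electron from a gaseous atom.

C > Be > B > Pb > Li

Li is in period 2, group 1; Be is in period 2, group 2; B is in period 2, group 13; C is in period 2, group 14; Pb is in period 6, group 14.
IE₁ increases left→right with effective nuclear charge and decreases top→bottom as the valence shell moves farther out.
These span different periods and groups, so the two trends combine.
Pb > Li: the two effects oppose for this pair; the across-period effect wins (716 vs 520 kJ/mol).
B > Pb: period and group pull opposite ways; the down-group shift dominates (801 vs 716 kJ/mol).
Be > B: this pair runs against the simple trend — see the exception note.
C > Be: both are in period 2; the period trend gives C the larger value.
Note the exception: Be has a higher first ionization energy than B, contrary to the simple trend — removing B's lone 2p electron is easier than breaking Be's filled 2s².
Tabulated first ionization energy (kJ/mol): Li 520, Be 900, B 801, C 1086, Pb 716.
So from highest to lowest: C > Be > B > Pb > Li.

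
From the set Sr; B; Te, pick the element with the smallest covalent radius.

B

B is in period 2, group 13; Sr is in period 5, group 2; Te is in period 5, group 16.
Moving right in a period, electrons are added to the same shell under a stronger nuclear pull, so atoms get smaller; moving down, a new shell is opened and atoms get larger.
Here both period and group differ, so the two effects have to be weighed against each other.
Te > B: period and group pull opposite ways; the down-group shift dominates (136 vs 85 pm).
Sr > Te: both are in period 5; the period trend gives Sr the larger value.
Tabulated atomic radius (pm): B 85, Sr 185, Te 136.
The smallest covalent radius among these belongs to B.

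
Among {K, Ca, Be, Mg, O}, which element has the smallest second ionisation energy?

IE_2 is the cost of taking one more electron from the +1 cation: K⁺ is the bare [Ar] core; Ca⁺ still has 1 valence electron; Be⁺ still has 1 valence electron; Mg⁺ still has 1 valence electron; O⁺ still has 5 valence electrons.
Usually core removal costs more than valence removal, but here the competition is close: a tightly held n=2 valence electron can cost more to remove than an n=3 core electron, so the actual values have to decide it.
Valence configurations: Ca⁺ [Ar]4s¹, Be⁺ [He]2s¹, Mg⁺ [Ne]3s¹, O⁺ [He]2s²2p³.
The numbers (kJ/mol): K 3052, Ca 1145, Be 1757, Mg 1451, O 3388.
Hence IE_2: Ca < Mg < Be < K < O.

Ca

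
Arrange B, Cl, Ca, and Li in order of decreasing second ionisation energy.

Li > B > Cl > Ca

IE_2 is the cost of taking one more electron from the +1 cation: B⁺ still has 2 valence electrons; Cl⁺ still has 6 valence electrons; Ca⁺ still has 1 valence electron; Li⁺ is the bare [He] core.
Pulling an electron out of a noble-gas core costs far more than removing a remaining valence electron, so Li sits at the high end of IE_2.
Valence configurations: B⁺ [He]2s², Cl⁺ [Ne]3s²3p⁴, Ca⁺ [Ar]4s¹.
The numbers (kJ/mol): B 2427, Cl 2298, Ca 1145, Li 7298.
Putting it together, IE_2: Ca < Cl < B < Li.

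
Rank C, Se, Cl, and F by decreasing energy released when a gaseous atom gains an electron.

Cl > F > Se > C

C is in period 2, group 14; F is in period 2, group 17; Cl is in period 3, group 17; Se is in period 4, group 16.
Atoms with high Z_eff and room in the valence shell (especially the halogens) have the most exothermic electron affinities.
Neither a single period nor a single group — weigh both effects.
Se > C: period and group pull opposite ways; the across-period shift dominates (195 vs 122 kJ/mol).
F > Se: both effects reinforce here, so F is clearly the higher of the two.
Cl > F: this pair runs against the simple trend — see the exception note.
Note the exception: Cl has a higher electron affinity than F, contrary to the simple trend — F's small 2p subshell makes the incoming electron feel strong e⁻–e⁻ repulsion, so Cl actually releases more energy on gaining an electron.
Approximate values (kJ/mol): C 122, F 328, Cl 349, Se 195.
So from highest to lowest: Cl > F > Se > C.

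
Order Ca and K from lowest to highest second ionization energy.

Consider each +1 ion: Ca⁺ still has 1 valence electron; K⁺ is the bare [Ar] core.
Core electrons are held far more tightly than valence electrons, so K tops the IE_2 order.
Tabulated IE_2 (kJ/mol): Ca 1145, K 3052.
Putting it together, IE_2: Ca < K.

Ca, K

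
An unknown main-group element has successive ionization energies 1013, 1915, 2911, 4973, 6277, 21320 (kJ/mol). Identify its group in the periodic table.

Look for the largest jump between consecutive ionization energies: IE6/IE5 ≈ 3.4, far larger than any earlier ratio.
That jump marks the point where a core electron is being removed. So the atom has 5 valence electrons.
A main-group element with 5 valence electrons is in group 15.

Group 15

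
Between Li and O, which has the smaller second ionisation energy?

Consider each +1 ion: Li⁺ is the bare [He] core; O⁺ still has 5 valence electrons.
Pulling an electron out of a noble-gas core costs far more than removing a remaining valence electron, so Li sits at the high end of IE_2.
Tabulated IE_2 (kJ/mol): Li 7298, O 3388.
Putting it together, IE_2: O < Li.

O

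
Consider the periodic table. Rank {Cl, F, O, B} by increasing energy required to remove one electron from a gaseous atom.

B < Cl < O < F

B is in period 2, group 13; O is in period 2, group 16; F is in period 2, group 17; Cl is in period 3, group 17.
IE₁ increases left→right with effective nuclear charge and decreases top→bottom as the valence shell moves farther out.
Neither a single period nor a single group — weigh both effects.
Cl > B: the two effects oppose for this pair; the across-period effect wins (1251 vs 801 kJ/mol).
O > Cl: period and group pull opposite ways; the down-group shift dominates (1314 vs 1251 kJ/mol).
F > O: F lies to the right of O in period 2, so the across-period effect alone puts F higher.
For reference (kJ/mol): B 801, O 1314, F 1681, Cl 1251.
So from lowest to highest: B < Cl < O < F.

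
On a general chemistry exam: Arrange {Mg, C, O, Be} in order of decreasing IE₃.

Be > Mg > O > C

IE_3 is the cost of taking one more electron from the +2 cation: Mg²⁺ is the bare [Ne] core; C²⁺ still has 2 valence electrons; O²⁺ still has 4 valence electrons; Be²⁺ is the bare [He] core.
Core electrons are held far more tightly than valence electrons, so Mg and Be top the IE_3 order.
Valence configurations: C²⁺ [He]2s², O²⁺ [He]2s²2p².
Approximate IE_3 values (kJ/mol): Mg 7733, C 4620, O 5300, Be 14849.
So the third ionization energies run C < O < Mg < Be.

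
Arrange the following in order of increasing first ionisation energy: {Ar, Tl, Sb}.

Tl < Sb < Ar

Ar is in period 3, group 18; Sb is in period 5, group 15; Tl is in period 6, group 13.
Removing the outermost electron gets harder across a period and easier down a group.
Neither a single period nor a single group — weigh both effects.
Sb > Tl: both effects reinforce here, so Sb is clearly the higher of the two.
Ar > Sb: both effects reinforce here, so Ar is clearly the higher of the two.
Tabulated first ionization energy (kJ/mol): Ar 1521, Sb 831, Tl 589.
So from lowest to highest: Tl < Sb < Ar.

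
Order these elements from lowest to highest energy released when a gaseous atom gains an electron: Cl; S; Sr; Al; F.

Sr, Al, S, F, Cl

Adding an electron releases more energy for atoms nearer the top right (short of the noble gases).
Neither a single period nor a single group — weigh both effects.
Al > Sr: both effects reinforce here, so Al is clearly the higher of the two.
S > Al: both are in period 3; the period trend gives S the larger value.
F > S: relative to S, both the across-period and down-group shifts push F's electron affinity up.
Cl > F: this pair runs against the simple trend — see the exception note.
Note the exception: Cl has a higher electron affinity than F, contrary to the simple trend — F's small 2p subshell makes the incoming electron feel strong e⁻–e⁻ repulsion, so Cl actually releases more energy on gaining an electron.
For reference (kJ/mol): F 328, Al 42, S 200, Cl 349, Sr 5.
So from lowest to highest: Sr < Al < S < F < Cl.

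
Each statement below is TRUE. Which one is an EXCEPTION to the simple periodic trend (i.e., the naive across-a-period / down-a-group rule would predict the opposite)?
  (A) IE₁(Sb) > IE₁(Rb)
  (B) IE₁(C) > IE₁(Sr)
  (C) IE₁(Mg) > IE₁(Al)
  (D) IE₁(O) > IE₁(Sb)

(C)

The general trend: first ionisation energy increases across a period and decreases down a group.
(A) Sb (period 5, group 15) vs Rb (period 5, group 1): the stated order agrees with the simple trend.
(B) C (period 2, group 14) vs Sr (period 5, group 2): the stated order agrees with the simple trend.
(C) Mg (period 3, group 2) vs Al (period 3, group 13): the stated order contradicts the simple trend.
(D) O (period 2, group 16) vs Sb (period 5, group 15): the stated order agrees with the simple trend.
The exception is (C): Al's single 3p electron is easier to remove than one from Mg's filled 3s².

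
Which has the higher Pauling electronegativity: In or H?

Electronegativity increases across a period and decreases down a group, tracking effective nuclear charge and atomic size.
Here both period and group differ, so the two effects have to be weighed against each other.
H > In: the two effects oppose for this pair; the down-group effect wins (2.20 vs 1.78).
Tabulated electronegativity (Pauling): H 2.20, In 1.78.
So H has the higher Pauling electronegativity (H > In).

H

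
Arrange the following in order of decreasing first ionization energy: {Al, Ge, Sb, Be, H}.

Across a period the outer electron is held more tightly (higher IE₁); down a group it sits in a higher shell, more shielded, and comes off more easily.
A diagonal step moves right (one effect) and down (the opposite effect) at once.
Ge > Al: the two effects oppose for this pair; the across-period effect wins (762 vs 578 kJ/mol).
Sb > Ge: the two effects oppose for this pair; the across-period effect wins (831 vs 762 kJ/mol).
Be > Sb: the two effects oppose for this pair; the down-group effect wins (900 vs 831 kJ/mol).
H > Be: the two effects oppose for this pair; the down-group effect wins (1312 vs 900 kJ/mol).
Tabulated first ionization energy (kJ/mol): H 1312, Be 900, Al 578, Ge 762, Sb 831.
So from highest to lowest: H > Be > Sb > Ge > Al.

H > Be > Sb > Ge > Al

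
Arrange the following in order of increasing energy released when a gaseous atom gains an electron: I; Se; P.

P, Se, I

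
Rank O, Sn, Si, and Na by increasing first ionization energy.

O is in period 2, group 16; Na is in period 3, group 1; Si is in period 3, group 14; Sn is in period 5, group 14.
Removing the outermost electron gets harder across a period and easier down a group.
Neither a single period nor a single group — weigh both effects.
Sn > Na: the two effects oppose for this pair; the across-period effect wins (709 vs 496 kJ/mol).
Si > Sn: they share group 14; the group trend gives Si the larger value.
O > Si: relative to Si, both the across-period and down-group shifts push O's first ionization energy up.
Tabulated first ionization energy (kJ/mol): O 1314, Na 496, Si 786, Sn 709.
So from lowest to highest: Na < Sn < Si < O.

Na < Sn < Si < O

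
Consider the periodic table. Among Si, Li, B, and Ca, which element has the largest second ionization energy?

Li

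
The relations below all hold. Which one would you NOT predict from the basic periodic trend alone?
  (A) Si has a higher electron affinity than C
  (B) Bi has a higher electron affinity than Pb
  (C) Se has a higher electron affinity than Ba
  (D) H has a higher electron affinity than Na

(A)

The general trend: electron affinity increases across a period and decreases down a group.
(A) Si (period 3, group 14) vs C (period 2, group 14): the stated order contradicts the simple trend.
(B) Bi (period 6, group 15) vs Pb (period 6, group 14): the stated order agrees with the simple trend.
(C) Se (period 4, group 16) vs Ba (period 6, group 2): the stated order agrees with the simple trend.
(D) H (period 1, group 1) vs Na (period 3, group 1): the stated order agrees with the simple trend.
The exception is (A): Si's larger, more diffuse 3p orbitals accept an added electron slightly more readily than C's compact 2p.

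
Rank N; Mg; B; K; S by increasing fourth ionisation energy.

S, K, N, Mg, B

The fourth ionization energy removes an electron from the +3 ion. For each element: N³⁺ still has 2 valence electrons; Mg³⁺ is already 1 electron into the core; B³⁺ is the bare [He] core; K³⁺ is already 2 electrons into the core; S³⁺ still has 3 valence electrons.
Usually core removal costs more than valence removal, but here the competition is close: a tightly held n=2 valence electron can cost more to remove than an n=3 core electron, so the actual values have to decide it.
Valence configurations: N³⁺ [He]2s², S³⁺ [Ne]3s²3p¹.
The numbers (kJ/mol): N 7475, Mg 10543, B 25026, K 5877, S 4556.
Putting it together, IE_4: S < K < N < Mg < B.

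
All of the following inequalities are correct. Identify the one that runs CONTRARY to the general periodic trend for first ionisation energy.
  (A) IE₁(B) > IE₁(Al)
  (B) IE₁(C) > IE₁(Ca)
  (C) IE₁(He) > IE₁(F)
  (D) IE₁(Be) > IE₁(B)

(D)

The general trend: first ionisation energy increases across a period and decreases down a group.
(A) B (period 2, group 13) vs Al (period 3, group 13): the stated order agrees with the simple trend.
(B) C (period 2, group 14) vs Ca (period 4, group 2): the stated order agrees with the simple trend.
(C) He (period 1, group 18) vs F (period 2, group 17): the stated order agrees with the simple trend.
(D) Be (period 2, group 2) vs B (period 2, group 13): the stated order contradicts the simple trend.
The exception is (D): removing B's lone 2p electron is easier than breaking Be's filled 2s².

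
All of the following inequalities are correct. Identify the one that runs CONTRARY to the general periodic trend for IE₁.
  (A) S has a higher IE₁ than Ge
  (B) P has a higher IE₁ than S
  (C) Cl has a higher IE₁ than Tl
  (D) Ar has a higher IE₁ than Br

The general trend: IE₁ increases across a period and decreases down a group.
(A) S (period 3, group 16) vs Ge (period 4, group 14): the stated order agrees with the simple trend.
(B) P (period 3, group 15) vs S (period 3, group 16): the stated order contradicts the simple trend.
(C) Cl (period 3, group 17) vs Tl (period 6, group 13): the stated order agrees with the simple trend.
(D) Ar (period 3, group 18) vs Br (period 4, group 17): the stated order agrees with the simple trend.
The exception is (B): S (3p⁴) ionizes more easily than half-filled P (3p³) because the paired 3p electron in S is pushed out by e⁻–e⁻ repulsion.

(B)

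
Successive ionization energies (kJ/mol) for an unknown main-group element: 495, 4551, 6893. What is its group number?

Group 1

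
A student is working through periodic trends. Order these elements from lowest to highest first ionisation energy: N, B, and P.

B < P < N

B is in period 2, group 13; N is in period 2, group 15; P is in period 3, group 15.
IE₁ increases left→right with effective nuclear charge and decreases top→bottom as the valence shell moves farther out.
These span different periods and groups, so the two trends combine.
P > B: period and group pull opposite ways; the across-period shift dominates (1012 vs 801 kJ/mol).
N > P: N sits above P in group 15, so the down-group effect alone puts N higher.
Tabulated first ionization energy (kJ/mol): B 801, N 1402, P 1012.
So from lowest to highest: B < P < N.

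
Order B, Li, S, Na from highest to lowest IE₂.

Li, Na, B, S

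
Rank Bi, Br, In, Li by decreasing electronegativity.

Br > Bi > In > Li

Li is in period 2, group 1; Br is in period 4, group 17; In is in period 5, group 13; Bi is in period 6, group 15.
Smaller atoms with higher effective nuclear charge are more electronegative.
Here both period and group differ, so the two effects have to be weighed against each other.
In > Li: the two effects oppose for this pair; the across-period effect wins (1.78 vs 0.98).
Bi > In: period and group pull opposite ways; the across-period shift dominates (2.02 vs 1.78).
Br > Bi: relative to Bi, both the across-period and down-group shifts push Br's electronegativity up.
Tabulated electronegativity (Pauling): Li 0.98, Br 2.96, In 1.78, Bi 2.02.
So from highest to lowest: Br > Bi > In > Li.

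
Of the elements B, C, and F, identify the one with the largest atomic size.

B

B is in period 2, group 13; C is in period 2, group 14; F is in period 2, group 17.
Moving right in a period, electrons are added to the same shell under a stronger nuclear pull, so atoms get smaller; moving down, a new shell is opened and atoms get larger.
All lie in period 2, so atomic radius increases right to left.
The largest atomic size among these belongs to B.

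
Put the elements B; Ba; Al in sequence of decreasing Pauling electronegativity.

B > Al > Ba

B is in period 2, group 13; Al is in period 3, group 13; Ba is in period 6, group 2.
Electronegativity increases across a period and decreases down a group, tracking effective nuclear charge and atomic size.
Neither a single period nor a single group — weigh both effects.
Al > Ba: relative to Ba, both the across-period and down-group shifts push Al's electronegativity up.
B > Al: they share group 13; the group trend gives B the larger value.
Approximate values (Pauling): B 2.04, Al 1.61, Ba 0.89.
So from highest to lowest: B > Al > Ba.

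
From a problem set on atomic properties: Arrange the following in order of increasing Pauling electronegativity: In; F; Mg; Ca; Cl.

Ca < Mg < In < Cl < F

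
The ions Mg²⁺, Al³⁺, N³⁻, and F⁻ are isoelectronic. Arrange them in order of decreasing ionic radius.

All of these have 10 electrons, so size is governed by nuclear charge alone: the more protons, the stronger the pull on the same electron cloud, and the smaller the ion.
Nuclear charges: Al³⁺ (Z=13), Mg²⁺ (Z=12), F⁻ (Z=9), N³⁻ (Z=7).
Largest to smallest: N³⁻ > F⁻ > Mg²⁺ > Al³⁺.

N³⁻ > F⁻ > Mg²⁺ > Al³⁺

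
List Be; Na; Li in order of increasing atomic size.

Be < Li < Na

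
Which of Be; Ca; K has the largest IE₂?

The second ionization energy removes an electron from the +1 ion. For each element: Be⁺ still has 1 valence electron; Ca⁺ still has 1 valence electron; K⁺ is the bare [Ar] core.
Pulling an electron out of a noble-gas core costs far more than removing a remaining valence electron, so K sits at the high end of IE_2.
Valence configurations: Be⁺ [He]2s¹, Ca⁺ [Ar]4s¹.
The numbers (kJ/mol): Be 1757, Ca 1145, K 3052.
So the second ionization energies run Ca < Be < K.

K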